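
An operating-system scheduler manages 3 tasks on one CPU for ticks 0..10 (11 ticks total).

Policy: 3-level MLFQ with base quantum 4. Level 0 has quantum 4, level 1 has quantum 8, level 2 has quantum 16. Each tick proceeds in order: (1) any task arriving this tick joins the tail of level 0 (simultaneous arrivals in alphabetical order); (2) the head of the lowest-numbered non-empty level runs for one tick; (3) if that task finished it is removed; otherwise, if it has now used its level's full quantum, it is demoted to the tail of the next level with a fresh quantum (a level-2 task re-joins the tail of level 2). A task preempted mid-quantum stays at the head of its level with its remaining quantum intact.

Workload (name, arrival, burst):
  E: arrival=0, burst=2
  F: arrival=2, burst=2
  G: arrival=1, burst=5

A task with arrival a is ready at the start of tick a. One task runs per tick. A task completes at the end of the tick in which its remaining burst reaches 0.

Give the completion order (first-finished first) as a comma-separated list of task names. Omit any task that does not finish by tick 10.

t=0: L0/L1/L2 = E/-/- → run E
t=1: L0/L1/L2 = EG/-/- → run E
t=2: L0/L1/L2 = GF/-/- → run G
t=3: L0/L1/L2 = GF/-/- → run G
t=4: L0/L1/L2 = GF/-/- → run G
t=5: L0/L1/L2 = GF/-/- → run G
t=6: L0/L1/L2 = F/G/- → run F
t=7: L0/L1/L2 = F/G/- → run F
t=8: L0/L1/L2 = -/G/- → run G
t=9: (idle)
t=10: (idle)

completion order = E, F, G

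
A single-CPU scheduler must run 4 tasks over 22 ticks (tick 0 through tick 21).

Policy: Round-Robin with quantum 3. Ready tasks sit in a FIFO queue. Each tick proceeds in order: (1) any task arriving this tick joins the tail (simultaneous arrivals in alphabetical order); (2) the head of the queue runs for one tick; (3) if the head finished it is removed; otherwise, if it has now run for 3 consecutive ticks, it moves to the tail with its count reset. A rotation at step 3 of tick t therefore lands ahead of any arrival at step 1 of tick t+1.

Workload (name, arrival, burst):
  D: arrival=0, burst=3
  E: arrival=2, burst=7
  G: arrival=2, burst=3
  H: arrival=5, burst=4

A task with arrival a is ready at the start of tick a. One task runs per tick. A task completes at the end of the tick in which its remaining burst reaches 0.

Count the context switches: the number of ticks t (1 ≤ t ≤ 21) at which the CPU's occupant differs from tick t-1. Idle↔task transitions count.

context switches = 7

t=0: queue=[D] q_used=0 → run D
t=1: queue=[D] q_used=1 → run D
t=2: queue=[D,E,G] q_used=2 → run D
t=3: queue=[E,G] q_used=0 → run E
t=4: queue=[E,G] q_used=1 → run E
t=5: queue=[E,G,H] q_used=2 → run E
t=6: queue=[G,H,E] q_used=0 → run G
t=7: queue=[G,H,E] q_used=1 → run G
t=8: queue=[G,H,E] q_used=2 → run G
t=9: queue=[H,E] q_used=0 → run H
t=10: queue=[H,E] q_used=1 → run H
t=11: queue=[H,E] q_used=2 → run H
t=12: queue=[E,H] q_used=0 → run E
t=13: queue=[E,H] q_used=1 → run E
t=14: queue=[E,H] q_used=2 → run E
t=15: queue=[H,E] q_used=0 → run H
t=16: queue=[E] q_used=0 → run E
t=17: (idle)
t=18: (idle)
t=19: (idle)
t=20: (idle)
t=21: (idle)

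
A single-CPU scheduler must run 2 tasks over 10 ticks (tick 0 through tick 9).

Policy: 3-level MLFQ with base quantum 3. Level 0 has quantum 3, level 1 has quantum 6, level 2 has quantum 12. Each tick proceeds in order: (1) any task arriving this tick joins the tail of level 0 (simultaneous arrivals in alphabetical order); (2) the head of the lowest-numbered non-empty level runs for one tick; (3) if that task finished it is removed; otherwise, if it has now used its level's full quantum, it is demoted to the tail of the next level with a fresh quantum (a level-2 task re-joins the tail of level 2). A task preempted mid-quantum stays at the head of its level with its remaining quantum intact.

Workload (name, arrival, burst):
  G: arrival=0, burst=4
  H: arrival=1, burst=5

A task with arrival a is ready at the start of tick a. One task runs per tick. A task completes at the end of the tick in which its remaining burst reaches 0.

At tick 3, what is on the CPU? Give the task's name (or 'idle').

running at tick 3 = H

t=0: L0/L1/L2 = G/-/- → run G
t=1: L0/L1/L2 = GH/-/- → run G
t=2: L0/L1/L2 = GH/-/- → run G
t=3: L0/L1/L2 = H/G/- → run H
t=4: L0/L1/L2 = H/G/- → run H
t=5: L0/L1/L2 = H/G/- → run H
t=6: L0/L1/L2 = -/GH/- → run G
t=7: L0/L1/L2 = -/H/- → run H
t=8: L0/L1/L2 = -/H/- → run H
t=9: (idle)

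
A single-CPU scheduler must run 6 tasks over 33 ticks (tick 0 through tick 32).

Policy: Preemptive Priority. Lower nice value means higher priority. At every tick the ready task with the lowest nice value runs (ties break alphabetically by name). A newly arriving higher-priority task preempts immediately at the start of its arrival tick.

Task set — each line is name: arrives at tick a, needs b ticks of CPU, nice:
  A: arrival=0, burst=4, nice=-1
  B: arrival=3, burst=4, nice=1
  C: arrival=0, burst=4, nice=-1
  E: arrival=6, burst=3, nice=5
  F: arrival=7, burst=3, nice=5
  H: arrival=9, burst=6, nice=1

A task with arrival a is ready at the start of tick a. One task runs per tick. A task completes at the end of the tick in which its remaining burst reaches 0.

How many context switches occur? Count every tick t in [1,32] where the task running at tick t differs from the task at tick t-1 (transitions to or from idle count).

t=0: ready={A,C} → run A
t=1: ready={A,C} → run A
t=2: ready={A,C} → run A
t=3: ready={A,B,C} → run A
t=4: ready={B,C} → run C
t=5: ready={B,C} → run C
t=6: ready={B,C,E} → run C
t=7: ready={B,C,E,F} → run C
t=8: ready={B,E,F} → run B
t=9: ready={B,E,F,H} → run B
t=10: ready={B,E,F,H} → run B
t=11: ready={B,E,F,H} → run B
t=12: ready={E,F,H} → run H
t=13: ready={E,F,H} → run H
t=14: ready={E,F,H} → run H
t=15: ready={E,F,H} → run H
t=16: ready={E,F,H} → run H
t=17: ready={E,F,H} → run H
t=18: ready={E,F} → run E
t=19: ready={E,F} → run E
t=20: ready={E,F} → run E
t=21: ready={F} → run F
t=22: ready={F} → run F
t=23: ready={F} → run F
t=24: (idle)
t=25: (idle)
t=26: (idle)
t=27: (idle)
t=28: (idle)
t=29: (idle)
t=30: (idle)
t=31: (idle)
t=32: (idle)

context switches = 6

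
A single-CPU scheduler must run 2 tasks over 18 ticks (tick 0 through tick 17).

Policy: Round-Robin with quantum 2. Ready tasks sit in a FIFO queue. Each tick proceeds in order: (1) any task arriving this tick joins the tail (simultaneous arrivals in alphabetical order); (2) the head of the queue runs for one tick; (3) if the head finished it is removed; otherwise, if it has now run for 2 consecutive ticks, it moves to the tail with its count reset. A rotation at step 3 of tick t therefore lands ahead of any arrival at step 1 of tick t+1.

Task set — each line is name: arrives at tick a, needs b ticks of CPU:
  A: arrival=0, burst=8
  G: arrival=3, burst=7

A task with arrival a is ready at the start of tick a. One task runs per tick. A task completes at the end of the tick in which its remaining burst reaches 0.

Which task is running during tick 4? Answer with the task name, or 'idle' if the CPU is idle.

t=0: queue=[A] q_used=0 → run A
t=1: queue=[A] q_used=1 → run A
t=2: queue=[A] q_used=0 → run A
t=3: queue=[A,G] q_used=1 → run A
t=4: queue=[G,A] q_used=0 → run G
t=5: queue=[G,A] q_used=1 → run G
t=6: queue=[A,G] q_used=0 → run A
t=7: queue=[A,G] q_used=1 → run A
t=8: queue=[G,A] q_used=0 → run G
t=9: queue=[G,A] q_used=1 → run G
t=10: queue=[A,G] q_used=0 → run A
t=11: queue=[A,G] q_used=1 → run A
t=12: queue=[G] q_used=0 → run G
t=13: queue=[G] q_used=1 → run G
t=14: queue=[G] q_used=0 → run G
t=15: (idle)
t=16: (idle)
t=17: (idle)

running at tick 4 = G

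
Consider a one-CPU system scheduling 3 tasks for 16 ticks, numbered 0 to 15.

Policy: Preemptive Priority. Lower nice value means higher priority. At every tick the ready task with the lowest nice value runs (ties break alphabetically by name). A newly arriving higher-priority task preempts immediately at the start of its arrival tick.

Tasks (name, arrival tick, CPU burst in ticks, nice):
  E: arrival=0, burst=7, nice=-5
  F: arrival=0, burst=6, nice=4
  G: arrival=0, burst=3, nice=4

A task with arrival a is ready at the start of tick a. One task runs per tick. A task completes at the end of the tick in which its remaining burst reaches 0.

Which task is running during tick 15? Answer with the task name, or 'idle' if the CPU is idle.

running at tick 15 = G

t=0: ready={E,F,G} → run E
t=1: ready={E,F,G} → run E
t=2: ready={E,F,G} → run E
t=3: ready={E,F,G} → run E
t=4: ready={E,F,G} → run E
t=5: ready={E,F,G} → run E
t=6: ready={E,F,G} → run E
t=7: ready={F,G} → run F
t=8: ready={F,G} → run F
t=9: ready={F,G} → run F
t=10: ready={F,G} → run F
t=11: ready={F,G} → run F
t=12: ready={F,G} → run F
t=13: ready={G} → run G
t=14: ready={G} → run G
t=15: ready={G} → run G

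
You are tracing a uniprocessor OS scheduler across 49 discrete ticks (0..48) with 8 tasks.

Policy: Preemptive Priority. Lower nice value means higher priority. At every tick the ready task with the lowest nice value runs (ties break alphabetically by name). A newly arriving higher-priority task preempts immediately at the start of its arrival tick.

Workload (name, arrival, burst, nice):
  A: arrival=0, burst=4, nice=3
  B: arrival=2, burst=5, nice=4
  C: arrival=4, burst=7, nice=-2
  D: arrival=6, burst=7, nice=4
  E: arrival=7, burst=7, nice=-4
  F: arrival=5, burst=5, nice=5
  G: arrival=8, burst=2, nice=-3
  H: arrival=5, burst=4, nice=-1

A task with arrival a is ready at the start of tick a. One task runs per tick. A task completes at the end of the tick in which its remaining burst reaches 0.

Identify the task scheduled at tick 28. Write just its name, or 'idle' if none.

running at tick 28 = B

t=0: ready={A} → run A
t=1: ready={A} → run A
t=2: ready={A,B} → run A
t=3: ready={A,B} → run A
t=4: ready={B,C} → run C
t=5: ready={B,C,F,H} → run C
t=6: ready={B,C,D,F,H} → run C
t=7: ready={B,C,D,E,F,H} → run E
t=8: ready={B,C,D,E,F,G,H} → run E
t=9: ready={B,C,D,E,F,G,H} → run E
t=10: ready={B,C,D,E,F,G,H} → run E
t=11: ready={B,C,D,E,F,G,H} → run E
t=12: ready={B,C,D,E,F,G,H} → run E
t=13: ready={B,C,D,E,F,G,H} → run E
t=14: ready={B,C,D,F,G,H} → run G
t=15: ready={B,C,D,F,G,H} → run G
t=16: ready={B,C,D,F,H} → run C
t=17: ready={B,C,D,F,H} → run C
t=18: ready={B,C,D,F,H} → run C
t=19: ready={B,C,D,F,H} → run C
t=20: ready={B,D,F,H} → run H
t=21: ready={B,D,F,H} → run H
t=22: ready={B,D,F,H} → run H
t=23: ready={B,D,F,H} → run H
t=24: ready={B,D,F} → run B
t=25: ready={B,D,F} → run B
t=26: ready={B,D,F} → run B
t=27: ready={B,D,F} → run B
t=28: ready={B,D,F} → run B
t=29: ready={D,F} → run D
t=30: ready={D,F} → run D
t=31: ready={D,F} → run D
t=32: ready={D,F} → run D
t=33: ready={D,F} → run D
t=34: ready={D,F} → run D
t=35: ready={D,F} → run D
t=36: ready={F} → run F
t=37: ready={F} → run F
t=38: ready={F} → run F
t=39: ready={F} → run F
t=40: ready={F} → run F
t=41: (idle)
t=42: (idle)
t=43: (idle)
t=44: (idle)
t=45: (idle)
t=46: (idle)
t=47: (idle)
t=48: (idle)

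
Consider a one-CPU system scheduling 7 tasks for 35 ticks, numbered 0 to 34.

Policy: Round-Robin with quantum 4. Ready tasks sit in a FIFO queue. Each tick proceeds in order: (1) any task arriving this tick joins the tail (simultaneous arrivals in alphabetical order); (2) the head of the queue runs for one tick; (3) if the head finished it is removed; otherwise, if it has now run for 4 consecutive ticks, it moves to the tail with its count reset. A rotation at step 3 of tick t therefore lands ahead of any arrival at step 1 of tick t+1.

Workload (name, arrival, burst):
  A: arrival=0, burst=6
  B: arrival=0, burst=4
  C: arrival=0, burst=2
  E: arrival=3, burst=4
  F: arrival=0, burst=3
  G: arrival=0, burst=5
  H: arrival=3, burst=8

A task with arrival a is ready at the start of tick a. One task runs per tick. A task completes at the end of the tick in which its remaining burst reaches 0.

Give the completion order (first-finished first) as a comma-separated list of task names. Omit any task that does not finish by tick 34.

completion order = B, C, F, E, A, G, H

t=0: queue=[A,B,C,F,G] q_used=0 → run A
t=1: queue=[A,B,C,F,G] q_used=1 → run A
t=2: queue=[A,B,C,F,G] q_used=2 → run A
t=3: queue=[A,B,C,F,G,E,H] q_used=3 → run A
t=4: queue=[B,C,F,G,E,H,A] q_used=0 → run B
t=5: queue=[B,C,F,G,E,H,A] q_used=1 → run B
t=6: queue=[B,C,F,G,E,H,A] q_used=2 → run B
t=7: queue=[B,C,F,G,E,H,A] q_used=3 → run B
t=8: queue=[C,F,G,E,H,A] q_used=0 → run C
t=9: queue=[C,F,G,E,H,A] q_used=1 → run C
t=10: queue=[F,G,E,H,A] q_used=0 → run F
t=11: queue=[F,G,E,H,A] q_used=1 → run F
t=12: queue=[F,G,E,H,A] q_used=2 → run F
t=13: queue=[G,E,H,A] q_used=0 → run G
t=14: queue=[G,E,H,A] q_used=1 → run G
t=15: queue=[G,E,H,A] q_used=2 → run G
t=16: queue=[G,E,H,A] q_used=3 → run G
t=17: queue=[E,H,A,G] q_used=0 → run E
t=18: queue=[E,H,A,G] q_used=1 → run E
t=19: queue=[E,H,A,G] q_used=2 → run E
t=20: queue=[E,H,A,G] q_used=3 → run E
t=21: queue=[H,A,G] q_used=0 → run H
t=22: queue=[H,A,G] q_used=1 → run H
t=23: queue=[H,A,G] q_used=2 → run H
t=24: queue=[H,A,G] q_used=3 → run H
t=25: queue=[A,G,H] q_used=0 → run A
t=26: queue=[A,G,H] q_used=1 → run A
t=27: queue=[G,H] q_used=0 → run G
t=28: queue=[H] q_used=0 → run H
t=29: queue=[H] q_used=1 → run H
t=30: queue=[H] q_used=2 → run H
t=31: queue=[H] q_used=3 → run H
t=32: (idle)
t=33: (idle)
t=34: (idle)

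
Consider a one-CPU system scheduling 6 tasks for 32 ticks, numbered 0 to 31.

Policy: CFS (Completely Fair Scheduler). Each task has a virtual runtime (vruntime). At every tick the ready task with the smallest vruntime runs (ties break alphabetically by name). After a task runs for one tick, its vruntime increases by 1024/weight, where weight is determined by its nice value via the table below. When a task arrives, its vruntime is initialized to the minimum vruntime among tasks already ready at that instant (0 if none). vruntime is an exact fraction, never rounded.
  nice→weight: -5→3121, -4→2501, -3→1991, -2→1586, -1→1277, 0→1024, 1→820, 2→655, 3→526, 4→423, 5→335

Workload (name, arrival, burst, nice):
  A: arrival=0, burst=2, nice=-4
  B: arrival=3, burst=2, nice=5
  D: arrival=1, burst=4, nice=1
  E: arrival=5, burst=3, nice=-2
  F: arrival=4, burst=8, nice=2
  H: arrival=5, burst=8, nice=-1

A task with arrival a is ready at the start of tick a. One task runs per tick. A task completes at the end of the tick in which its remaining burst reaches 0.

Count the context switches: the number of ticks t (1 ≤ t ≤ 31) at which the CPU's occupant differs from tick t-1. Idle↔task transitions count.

context switches = 20

t=0: vr[A=0] → run A
t=1: vr[A=1024/2501 D=1024/2501] → run A
t=2: vr[D=1024/2501] → run D
t=3: vr[B=20736/12505 D=20736/12505] → run B
t=4: vr[B=3950336/837835 D=20736/12505 F=20736/12505] → run D
t=5: vr[B=3950336/837835 D=36352/12505 E=20736/12505 F=20736/12505 H=20736/12505] → run E
t=6: vr[B=3950336/837835 D=36352/12505 E=374528/162565 F=20736/12505 H=20736/12505] → run F
t=7: vr[B=3950336/837835 D=36352/12505 E=374528/162565 F=1055488/327631 H=20736/12505] → run H
t=8: vr[B=3950336/837835 D=36352/12505 E=374528/162565 F=1055488/327631 H=39284992/15968885] → run E
t=9: vr[B=3950336/837835 D=36352/12505 E=479488/162565 F=1055488/327631 H=39284992/15968885] → run H
t=10: vr[B=3950336/837835 D=36352/12505 E=479488/162565 F=1055488/327631 H=52090112/15968885] → run D
t=11: vr[B=3950336/837835 D=51968/12505 E=479488/162565 F=1055488/327631 H=52090112/15968885] → run E
t=12: vr[B=3950336/837835 D=51968/12505 F=1055488/327631 H=52090112/15968885] → run F
t=13: vr[B=3950336/837835 D=51968/12505 F=7838464/1638155 H=52090112/15968885] → run H
t=14: vr[B=3950336/837835 D=51968/12505 F=7838464/1638155 H=64895232/15968885] → run H
t=15: vr[B=3950336/837835 D=51968/12505 F=7838464/1638155 H=77700352/15968885] → run D
t=16: vr[B=3950336/837835 F=7838464/1638155 H=77700352/15968885] → run B
t=17: vr[F=7838464/1638155 H=77700352/15968885] → run F
t=18: vr[F=10399488/1638155 H=77700352/15968885] → run H
t=19: vr[F=10399488/1638155 H=90505472/15968885] → run H
t=20: vr[F=10399488/1638155 H=103310592/15968885] → run F
t=21: vr[F=12960512/1638155 H=103310592/15968885] → run H
t=22: vr[F=12960512/1638155 H=116115712/15968885] → run H
t=23: vr[F=12960512/1638155] → run F
t=24: vr[F=15521536/1638155] → run F
t=25: vr[F=3616512/327631] → run F
t=26: vr[F=20643584/1638155] → run F
t=27: (idle)
t=28: (idle)
t=29: (idle)
t=30: (idle)
t=31: (idle)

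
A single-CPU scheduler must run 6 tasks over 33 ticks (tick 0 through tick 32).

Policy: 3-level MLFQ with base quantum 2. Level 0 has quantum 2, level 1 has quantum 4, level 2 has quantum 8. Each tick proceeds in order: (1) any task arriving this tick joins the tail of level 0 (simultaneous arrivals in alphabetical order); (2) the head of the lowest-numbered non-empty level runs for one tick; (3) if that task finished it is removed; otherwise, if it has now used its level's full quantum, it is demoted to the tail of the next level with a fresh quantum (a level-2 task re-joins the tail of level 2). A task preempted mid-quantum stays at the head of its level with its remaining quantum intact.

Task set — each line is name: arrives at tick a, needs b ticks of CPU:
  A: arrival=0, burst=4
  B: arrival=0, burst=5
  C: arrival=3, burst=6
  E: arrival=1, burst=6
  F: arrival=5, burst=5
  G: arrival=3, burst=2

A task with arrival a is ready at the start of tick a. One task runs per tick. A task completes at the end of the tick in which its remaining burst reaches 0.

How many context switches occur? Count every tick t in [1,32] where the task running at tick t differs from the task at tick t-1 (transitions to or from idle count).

context switches = 11

t=0: L0/L1/L2 = AB/-/- → run A
t=1: L0/L1/L2 = ABE/-/- → run A
t=2: L0/L1/L2 = BE/A/- → run B
t=3: L0/L1/L2 = BECG/A/- → run B
t=4: L0/L1/L2 = ECG/AB/- → run E
t=5: L0/L1/L2 = ECGF/AB/- → run E
t=6: L0/L1/L2 = CGF/ABE/- → run C
t=7: L0/L1/L2 = CGF/ABE/- → run C
t=8: L0/L1/L2 = GF/ABEC/- → run G
t=9: L0/L1/L2 = GF/ABEC/- → run G
t=10: L0/L1/L2 = F/ABEC/- → run F
t=11: L0/L1/L2 = F/ABEC/- → run F
t=12: L0/L1/L2 = -/ABECF/- → run A
t=13: L0/L1/L2 = -/ABECF/- → run A
t=14: L0/L1/L2 = -/BECF/- → run B
t=15: L0/L1/L2 = -/BECF/- → run B
t=16: L0/L1/L2 = -/BECF/- → run B
t=17: L0/L1/L2 = -/ECF/- → run E
t=18: L0/L1/L2 = -/ECF/- → run E
t=19: L0/L1/L2 = -/ECF/- → run E
t=20: L0/L1/L2 = -/ECF/- → run E
t=21: L0/L1/L2 = -/CF/- → run C
t=22: L0/L1/L2 = -/CF/- → run C
t=23: L0/L1/L2 = -/CF/- → run C
t=24: L0/L1/L2 = -/CF/- → run C
t=25: L0/L1/L2 = -/F/- → run F
t=26: L0/L1/L2 = -/F/- → run F
t=27: L0/L1/L2 = -/F/- → run F
t=28: (idle)
t=29: (idle)
t=30: (idle)
t=31: (idle)
t=32: (idle)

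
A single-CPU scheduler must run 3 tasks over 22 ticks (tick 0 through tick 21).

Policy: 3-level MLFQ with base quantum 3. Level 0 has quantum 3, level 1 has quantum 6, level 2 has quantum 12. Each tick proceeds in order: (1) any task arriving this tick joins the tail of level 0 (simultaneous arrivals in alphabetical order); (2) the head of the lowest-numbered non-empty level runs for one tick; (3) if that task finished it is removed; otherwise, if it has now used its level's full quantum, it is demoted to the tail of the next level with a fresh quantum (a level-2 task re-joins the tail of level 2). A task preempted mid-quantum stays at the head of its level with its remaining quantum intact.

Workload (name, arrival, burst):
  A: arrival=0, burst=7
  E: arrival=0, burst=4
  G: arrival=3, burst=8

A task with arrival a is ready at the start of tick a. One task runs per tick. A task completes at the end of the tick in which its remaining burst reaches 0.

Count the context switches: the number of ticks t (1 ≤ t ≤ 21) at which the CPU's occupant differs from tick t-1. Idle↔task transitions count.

t=0: L0/L1/L2 = AE/-/- → run A
t=1: L0/L1/L2 = AE/-/- → run A
t=2: L0/L1/L2 = AE/-/- → run A
t=3: L0/L1/L2 = EG/A/- → run E
t=4: L0/L1/L2 = EG/A/- → run E
t=5: L0/L1/L2 = EG/A/- → run E
t=6: L0/L1/L2 = G/AE/- → run G
t=7: L0/L1/L2 = G/AE/- → run G
t=8: L0/L1/L2 = G/AE/- → run G
t=9: L0/L1/L2 = -/AEG/- → run A
t=10: L0/L1/L2 = -/AEG/- → run A
t=11: L0/L1/L2 = -/AEG/- → run A
t=12: L0/L1/L2 = -/AEG/- → run A
t=13: L0/L1/L2 = -/EG/- → run E
t=14: L0/L1/L2 = -/G/- → run G
t=15: L0/L1/L2 = -/G/- → run G
t=16: L0/L1/L2 = -/G/- → run G
t=17: L0/L1/L2 = -/G/- → run G
t=18: L0/L1/L2 = -/G/- → run G
t=19: (idle)
t=20: (idle)
t=21: (idle)

context switches = 6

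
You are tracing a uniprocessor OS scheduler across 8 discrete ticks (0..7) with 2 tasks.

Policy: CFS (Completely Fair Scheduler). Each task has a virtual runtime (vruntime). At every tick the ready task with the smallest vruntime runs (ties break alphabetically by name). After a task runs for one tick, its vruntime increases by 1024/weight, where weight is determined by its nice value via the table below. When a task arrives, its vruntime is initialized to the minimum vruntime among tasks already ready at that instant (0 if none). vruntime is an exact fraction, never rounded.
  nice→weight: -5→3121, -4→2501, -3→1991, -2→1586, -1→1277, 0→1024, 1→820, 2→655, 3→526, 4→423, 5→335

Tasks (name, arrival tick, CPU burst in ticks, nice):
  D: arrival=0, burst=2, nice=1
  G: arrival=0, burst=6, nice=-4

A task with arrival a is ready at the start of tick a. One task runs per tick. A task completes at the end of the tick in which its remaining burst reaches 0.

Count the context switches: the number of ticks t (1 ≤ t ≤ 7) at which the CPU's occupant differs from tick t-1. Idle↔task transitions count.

context switches = 3

t=0: vr[D=0 G=0] → run D
t=1: vr[D=256/205 G=0] → run G
t=2: vr[D=256/205 G=1024/2501] → run G
t=3: vr[D=256/205 G=2048/2501] → run G
t=4: vr[D=256/205 G=3072/2501] → run G
t=5: vr[D=256/205 G=4096/2501] → run D
t=6: vr[G=4096/2501] → run G
t=7: vr[G=5120/2501] → run G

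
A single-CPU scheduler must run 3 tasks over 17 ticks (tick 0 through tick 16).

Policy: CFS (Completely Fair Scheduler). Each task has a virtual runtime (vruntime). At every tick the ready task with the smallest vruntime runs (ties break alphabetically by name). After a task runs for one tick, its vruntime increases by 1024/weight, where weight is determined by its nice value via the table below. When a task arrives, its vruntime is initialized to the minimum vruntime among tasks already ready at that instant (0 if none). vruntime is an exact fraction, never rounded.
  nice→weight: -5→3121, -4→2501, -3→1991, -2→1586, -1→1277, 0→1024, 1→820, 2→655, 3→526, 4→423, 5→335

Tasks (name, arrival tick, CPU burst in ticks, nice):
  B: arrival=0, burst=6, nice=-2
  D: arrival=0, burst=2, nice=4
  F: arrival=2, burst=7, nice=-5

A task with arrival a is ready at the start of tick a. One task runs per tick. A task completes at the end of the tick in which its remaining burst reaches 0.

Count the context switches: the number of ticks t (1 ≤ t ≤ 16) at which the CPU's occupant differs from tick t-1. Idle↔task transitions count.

t=0: vr[B=0 D=0] → run B
t=1: vr[B=512/793 D=0] → run D
t=2: vr[B=512/793 D=1024/423 F=512/793] → run B
t=3: vr[B=1024/793 D=1024/423 F=512/793] → run F
t=4: vr[B=1024/793 D=1024/423 F=2409984/2474953] → run F
t=5: vr[B=1024/793 D=1024/423 F=3222016/2474953] → run B
t=6: vr[B=1536/793 D=1024/423 F=3222016/2474953] → run F
t=7: vr[B=1536/793 D=1024/423 F=4034048/2474953] → run F
t=8: vr[B=1536/793 D=1024/423 F=4846080/2474953] → run B
t=9: vr[B=2048/793 D=1024/423 F=4846080/2474953] → run F
t=10: vr[B=2048/793 D=1024/423 F=5658112/2474953] → run F
t=11: vr[B=2048/793 D=1024/423 F=6470144/2474953] → run D
t=12: vr[B=2048/793 F=6470144/2474953] → run B
t=13: vr[B=2560/793 F=6470144/2474953] → run F
t=14: vr[B=2560/793] → run B
t=15: (idle)
t=16: (idle)

context switches = 12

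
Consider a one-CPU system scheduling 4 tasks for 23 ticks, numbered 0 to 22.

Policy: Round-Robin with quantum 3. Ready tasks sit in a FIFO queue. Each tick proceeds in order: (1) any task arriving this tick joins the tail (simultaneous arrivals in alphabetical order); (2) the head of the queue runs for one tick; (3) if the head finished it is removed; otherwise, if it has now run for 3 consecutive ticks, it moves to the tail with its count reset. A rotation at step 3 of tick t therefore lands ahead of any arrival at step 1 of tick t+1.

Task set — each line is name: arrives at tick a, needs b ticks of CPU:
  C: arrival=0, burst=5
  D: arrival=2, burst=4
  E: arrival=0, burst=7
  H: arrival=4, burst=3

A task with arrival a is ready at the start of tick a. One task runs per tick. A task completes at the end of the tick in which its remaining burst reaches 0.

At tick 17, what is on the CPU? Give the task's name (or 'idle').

running at tick 17 = D

t=0: queue=[C,E] q_used=0 → run C
t=1: queue=[C,E] q_used=1 → run C
t=2: queue=[C,E,D] q_used=2 → run C
t=3: queue=[E,D,C] q_used=0 → run E
t=4: queue=[E,D,C,H] q_used=1 → run E
t=5: queue=[E,D,C,H] q_used=2 → run E
t=6: queue=[D,C,H,E] q_used=0 → run D
t=7: queue=[D,C,H,E] q_used=1 → run D
t=8: queue=[D,C,H,E] q_used=2 → run D
t=9: queue=[C,H,E,D] q_used=0 → run C
t=10: queue=[C,H,E,D] q_used=1 → run C
t=11: queue=[H,E,D] q_used=0 → run H
t=12: queue=[H,E,D] q_used=1 → run H
t=13: queue=[H,E,D] q_used=2 → run H
t=14: queue=[E,D] q_used=0 → run E
t=15: queue=[E,D] q_used=1 → run E
t=16: queue=[E,D] q_used=2 → run E
t=17: queue=[D,E] q_used=0 → run D
t=18: queue=[E] q_used=0 → run E
t=19: (idle)
t=20: (idle)
t=21: (idle)
t=22: (idle)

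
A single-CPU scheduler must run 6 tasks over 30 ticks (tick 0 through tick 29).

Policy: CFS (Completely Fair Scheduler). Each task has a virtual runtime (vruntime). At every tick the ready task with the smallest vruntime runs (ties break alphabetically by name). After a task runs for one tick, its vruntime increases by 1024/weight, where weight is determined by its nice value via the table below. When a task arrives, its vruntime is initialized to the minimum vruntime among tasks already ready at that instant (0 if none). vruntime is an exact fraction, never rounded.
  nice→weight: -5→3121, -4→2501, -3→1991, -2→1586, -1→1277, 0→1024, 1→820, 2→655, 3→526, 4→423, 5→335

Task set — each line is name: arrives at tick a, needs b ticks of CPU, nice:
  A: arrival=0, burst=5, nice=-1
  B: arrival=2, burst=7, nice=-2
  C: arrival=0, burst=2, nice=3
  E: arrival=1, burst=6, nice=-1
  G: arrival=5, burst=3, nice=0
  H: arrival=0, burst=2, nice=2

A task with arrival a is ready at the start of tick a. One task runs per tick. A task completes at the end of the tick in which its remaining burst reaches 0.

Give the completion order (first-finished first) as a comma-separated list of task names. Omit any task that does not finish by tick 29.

completion order = H, C, G, A, B, E

t=0: vr[A=0 C=0 H=0] → run A
t=1: vr[A=1024/1277 C=0 E=0 H=0] → run C
t=2: vr[A=1024/1277 B=0 C=512/263 E=0 H=0] → run B
t=3: vr[A=1024/1277 B=512/793 C=512/263 E=0 H=0] → run E
t=4: vr[A=1024/1277 B=512/793 C=512/263 E=1024/1277 H=0] → run H
t=5: vr[A=1024/1277 B=512/793 C=512/263 E=1024/1277 G=512/793 H=1024/655] → run B
t=6: vr[A=1024/1277 B=1024/793 C=512/263 E=1024/1277 G=512/793 H=1024/655] → run G
t=7: vr[A=1024/1277 B=1024/793 C=512/263 E=1024/1277 G=1305/793 H=1024/655] → run A
t=8: vr[A=2048/1277 B=1024/793 C=512/263 E=1024/1277 G=1305/793 H=1024/655] → run E
t=9: vr[A=2048/1277 B=1024/793 C=512/263 E=2048/1277 G=1305/793 H=1024/655] → run B
t=10: vr[A=2048/1277 B=1536/793 C=512/263 E=2048/1277 G=1305/793 H=1024/655] → run H
t=11: vr[A=2048/1277 B=1536/793 C=512/263 E=2048/1277 G=1305/793] → run A
t=12: vr[A=3072/1277 B=1536/793 C=512/263 E=2048/1277 G=1305/793] → run E
t=13: vr[A=3072/1277 B=1536/793 C=512/263 E=3072/1277 G=1305/793] → run G
t=14: vr[A=3072/1277 B=1536/793 C=512/263 E=3072/1277 G=2098/793] → run B
t=15: vr[A=3072/1277 B=2048/793 C=512/263 E=3072/1277 G=2098/793] → run C
t=16: vr[A=3072/1277 B=2048/793 E=3072/1277 G=2098/793] → run A
t=17: vr[A=4096/1277 B=2048/793 E=3072/1277 G=2098/793] → run E
t=18: vr[A=4096/1277 B=2048/793 E=4096/1277 G=2098/793] → run B
t=19: vr[A=4096/1277 B=2560/793 E=4096/1277 G=2098/793] → run G
t=20: vr[A=4096/1277 B=2560/793 E=4096/1277] → run A
t=21: vr[B=2560/793 E=4096/1277] → run E
t=22: vr[B=2560/793 E=5120/1277] → run B
t=23: vr[B=3072/793 E=5120/1277] → run B
t=24: vr[E=5120/1277] → run E
t=25: (idle)
t=26: (idle)
t=27: (idle)
t=28: (idle)
t=29: (idle)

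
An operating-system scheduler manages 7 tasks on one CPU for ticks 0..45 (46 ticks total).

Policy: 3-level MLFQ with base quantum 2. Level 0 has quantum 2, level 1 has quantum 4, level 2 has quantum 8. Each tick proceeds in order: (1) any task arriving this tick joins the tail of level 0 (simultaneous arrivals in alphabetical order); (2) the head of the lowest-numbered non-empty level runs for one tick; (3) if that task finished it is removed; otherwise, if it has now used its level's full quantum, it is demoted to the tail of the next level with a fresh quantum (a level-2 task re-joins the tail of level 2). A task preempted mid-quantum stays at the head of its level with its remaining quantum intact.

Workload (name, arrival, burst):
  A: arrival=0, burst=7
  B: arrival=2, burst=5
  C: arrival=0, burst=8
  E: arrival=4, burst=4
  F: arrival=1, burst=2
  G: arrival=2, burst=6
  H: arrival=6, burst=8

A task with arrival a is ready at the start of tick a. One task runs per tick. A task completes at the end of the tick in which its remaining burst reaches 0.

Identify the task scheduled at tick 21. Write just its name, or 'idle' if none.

t=0: L0/L1/L2 = AC/-/- → run A
t=1: L0/L1/L2 = ACF/-/- → run A
t=2: L0/L1/L2 = CFBG/A/- → run C
t=3: L0/L1/L2 = CFBG/A/- → run C
t=4: L0/L1/L2 = FBGE/AC/- → run F
t=5: L0/L1/L2 = FBGE/AC/- → run F
t=6: L0/L1/L2 = BGEH/AC/- → run B
t=7: L0/L1/L2 = BGEH/AC/- → run B
t=8: L0/L1/L2 = GEH/ACB/- → run G
t=9: L0/L1/L2 = GEH/ACB/- → run G
t=10: L0/L1/L2 = EH/ACBG/- → run E
t=11: L0/L1/L2 = EH/ACBG/- → run E
t=12: L0/L1/L2 = H/ACBGE/- → run H
t=13: L0/L1/L2 = H/ACBGE/- → run H
t=14: L0/L1/L2 = -/ACBGEH/- → run A
t=15: L0/L1/L2 = -/ACBGEH/- → run A
t=16: L0/L1/L2 = -/ACBGEH/- → run A
t=17: L0/L1/L2 = -/ACBGEH/- → run A
t=18: L0/L1/L2 = -/CBGEH/A → run C
t=19: L0/L1/L2 = -/CBGEH/A → run C
t=20: L0/L1/L2 = -/CBGEH/A → run C
t=21: L0/L1/L2 = -/CBGEH/A → run C
t=22: L0/L1/L2 = -/BGEH/AC → run B
t=23: L0/L1/L2 = -/BGEH/AC → run B
t=24: L0/L1/L2 = -/BGEH/AC → run B
t=25: L0/L1/L2 = -/GEH/AC → run G
t=26: L0/L1/L2 = -/GEH/AC → run G
t=27: L0/L1/L2 = -/GEH/AC → run G
t=28: L0/L1/L2 = -/GEH/AC → run G
t=29: L0/L1/L2 = -/EH/AC → run E
t=30: L0/L1/L2 = -/EH/AC → run E
t=31: L0/L1/L2 = -/H/AC → run H
t=32: L0/L1/L2 = -/H/AC → run H
t=33: L0/L1/L2 = -/H/AC → run H
t=34: L0/L1/L2 = -/H/AC → run H
t=35: L0/L1/L2 = -/-/ACH → run A
t=36: L0/L1/L2 = -/-/CH → run C
t=37: L0/L1/L2 = -/-/CH → run C
t=38: L0/L1/L2 = -/-/H → run H
t=39: L0/L1/L2 = -/-/H → run H
t=40: (idle)
t=41: (idle)
t=42: (idle)
t=43: (idle)
t=44: (idle)
t=45: (idle)

running at tick 21 = C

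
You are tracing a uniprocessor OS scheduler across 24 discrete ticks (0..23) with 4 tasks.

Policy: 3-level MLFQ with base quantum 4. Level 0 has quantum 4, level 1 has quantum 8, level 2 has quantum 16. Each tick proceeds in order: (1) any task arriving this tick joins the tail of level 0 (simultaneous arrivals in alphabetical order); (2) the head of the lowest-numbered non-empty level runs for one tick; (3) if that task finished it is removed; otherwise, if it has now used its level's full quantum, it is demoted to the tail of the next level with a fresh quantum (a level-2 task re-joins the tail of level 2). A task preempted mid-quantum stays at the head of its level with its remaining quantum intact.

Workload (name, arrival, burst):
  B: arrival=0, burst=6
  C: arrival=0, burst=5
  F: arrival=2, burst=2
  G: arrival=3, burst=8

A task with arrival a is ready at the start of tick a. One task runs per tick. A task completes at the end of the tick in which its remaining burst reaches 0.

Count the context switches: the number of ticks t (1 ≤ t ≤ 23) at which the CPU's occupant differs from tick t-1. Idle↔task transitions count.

t=0: L0/L1/L2 = BC/-/- → run B
t=1: L0/L1/L2 = BC/-/- → run B
t=2: L0/L1/L2 = BCF/-/- → run B
t=3: L0/L1/L2 = BCFG/-/- → run B
t=4: L0/L1/L2 = CFG/B/- → run C
t=5: L0/L1/L2 = CFG/B/- → run C
t=6: L0/L1/L2 = CFG/B/- → run C
t=7: L0/L1/L2 = CFG/B/- → run C
t=8: L0/L1/L2 = FG/BC/- → run F
t=9: L0/L1/L2 = FG/BC/- → run F
t=10: L0/L1/L2 = G/BC/- → run G
t=11: L0/L1/L2 = G/BC/- → run G
t=12: L0/L1/L2 = G/BC/- → run G
t=13: L0/L1/L2 = G/BC/- → run G
t=14: L0/L1/L2 = -/BCG/- → run B
t=15: L0/L1/L2 = -/BCG/- → run B
t=16: L0/L1/L2 = -/CG/- → run C
t=17: L0/L1/L2 = -/G/- → run G
t=18: L0/L1/L2 = -/G/- → run G
t=19: L0/L1/L2 = -/G/- → run G
t=20: L0/L1/L2 = -/G/- → run G
t=21: (idle)
t=22: (idle)
t=23: (idle)

context switches = 7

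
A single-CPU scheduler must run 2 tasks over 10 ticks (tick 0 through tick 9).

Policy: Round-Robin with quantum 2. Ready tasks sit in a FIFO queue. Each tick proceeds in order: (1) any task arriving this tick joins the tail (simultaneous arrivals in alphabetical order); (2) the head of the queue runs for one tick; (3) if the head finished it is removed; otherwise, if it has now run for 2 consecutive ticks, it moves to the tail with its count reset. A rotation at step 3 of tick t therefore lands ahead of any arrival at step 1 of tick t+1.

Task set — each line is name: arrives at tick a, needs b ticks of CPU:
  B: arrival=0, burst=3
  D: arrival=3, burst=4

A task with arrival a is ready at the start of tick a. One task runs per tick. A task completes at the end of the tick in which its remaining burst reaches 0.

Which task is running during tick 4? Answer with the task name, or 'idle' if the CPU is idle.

t=0: queue=[B] q_used=0 → run B
t=1: queue=[B] q_used=1 → run B
t=2: queue=[B] q_used=0 → run B
t=3: queue=[D] q_used=0 → run D
t=4: queue=[D] q_used=1 → run D
t=5: queue=[D] q_used=0 → run D
t=6: queue=[D] q_used=1 → run D
t=7: (idle)
t=8: (idle)
t=9: (idle)

running at tick 4 = D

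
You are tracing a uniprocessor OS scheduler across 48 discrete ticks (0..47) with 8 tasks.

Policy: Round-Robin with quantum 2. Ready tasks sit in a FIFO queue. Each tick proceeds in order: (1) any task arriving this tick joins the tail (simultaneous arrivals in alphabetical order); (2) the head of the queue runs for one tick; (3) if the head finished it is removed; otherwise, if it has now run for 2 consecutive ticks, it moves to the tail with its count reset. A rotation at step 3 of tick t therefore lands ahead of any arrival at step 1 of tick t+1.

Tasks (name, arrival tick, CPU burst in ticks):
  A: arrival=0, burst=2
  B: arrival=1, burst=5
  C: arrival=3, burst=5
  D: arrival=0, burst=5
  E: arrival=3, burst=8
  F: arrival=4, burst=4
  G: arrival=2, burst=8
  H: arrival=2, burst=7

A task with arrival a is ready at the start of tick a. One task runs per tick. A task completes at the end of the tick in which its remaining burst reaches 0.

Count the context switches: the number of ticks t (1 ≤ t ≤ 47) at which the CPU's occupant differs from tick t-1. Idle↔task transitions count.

t=0: queue=[A,D] q_used=0 → run A
t=1: queue=[A,D,B] q_used=1 → run A
t=2: queue=[D,B,G,H] q_used=0 → run D
t=3: queue=[D,B,G,H,C,E] q_used=1 → run D
t=4: queue=[B,G,H,C,E,D,F] q_used=0 → run B
t=5: queue=[B,G,H,C,E,D,F] q_used=1 → run B
t=6: queue=[G,H,C,E,D,F,B] q_used=0 → run G
t=7: queue=[G,H,C,E,D,F,B] q_used=1 → run G
t=8: queue=[H,C,E,D,F,B,G] q_used=0 → run H
t=9: queue=[H,C,E,D,F,B,G] q_used=1 → run H
t=10: queue=[C,E,D,F,B,G,H] q_used=0 → run C
t=11: queue=[C,E,D,F,B,G,H] q_used=1 → run C
t=12: queue=[E,D,F,B,G,H,C] q_used=0 → run E
t=13: queue=[E,D,F,B,G,H,C] q_used=1 → run E
t=14: queue=[D,F,B,G,H,C,E] q_used=0 → run D
t=15: queue=[D,F,B,G,H,C,E] q_used=1 → run D
t=16: queue=[F,B,G,H,C,E,D] q_used=0 → run F
t=17: queue=[F,B,G,H,C,E,D] q_used=1 → run F
t=18: queue=[B,G,H,C,E,D,F] q_used=0 → run B
t=19: queue=[B,G,H,C,E,D,F] q_used=1 → run B
t=20: queue=[G,H,C,E,D,F,B] q_used=0 → run G
t=21: queue=[G,H,C,E,D,F,B] q_used=1 → run G
t=22: queue=[H,C,E,D,F,B,G] q_used=0 → run H
t=23: queue=[H,C,E,D,F,B,G] q_used=1 → run H
t=24: queue=[C,E,D,F,B,G,H] q_used=0 → run C
t=25: queue=[C,E,D,F,B,G,H] q_used=1 → run C
t=26: queue=[E,D,F,B,G,H,C] q_used=0 → run E
t=27: queue=[E,D,F,B,G,H,C] q_used=1 → run E
t=28: queue=[D,F,B,G,H,C,E] q_used=0 → run D
t=29: queue=[F,B,G,H,C,E] q_used=0 → run F
t=30: queue=[F,B,G,H,C,E] q_used=1 → run F
t=31: queue=[B,G,H,C,E] q_used=0 → run B
t=32: queue=[G,H,C,E] q_used=0 → run G
t=33: queue=[G,H,C,E] q_used=1 → run G
t=34: queue=[H,C,E,G] q_used=0 → run H
t=35: queue=[H,C,E,G] q_used=1 → run H
t=36: queue=[C,E,G,H] q_used=0 → run C
t=37: queue=[E,G,H] q_used=0 → run E
t=38: queue=[E,G,H] q_used=1 → run E
t=39: queue=[G,H,E] q_used=0 → run G
t=40: queue=[G,H,E] q_used=1 → run G
t=41: queue=[H,E] q_used=0 → run H
t=42: queue=[E] q_used=0 → run E
t=43: queue=[E] q_used=1 → run E
t=44: (idle)
t=45: (idle)
t=46: (idle)
t=47: (idle)

context switches = 24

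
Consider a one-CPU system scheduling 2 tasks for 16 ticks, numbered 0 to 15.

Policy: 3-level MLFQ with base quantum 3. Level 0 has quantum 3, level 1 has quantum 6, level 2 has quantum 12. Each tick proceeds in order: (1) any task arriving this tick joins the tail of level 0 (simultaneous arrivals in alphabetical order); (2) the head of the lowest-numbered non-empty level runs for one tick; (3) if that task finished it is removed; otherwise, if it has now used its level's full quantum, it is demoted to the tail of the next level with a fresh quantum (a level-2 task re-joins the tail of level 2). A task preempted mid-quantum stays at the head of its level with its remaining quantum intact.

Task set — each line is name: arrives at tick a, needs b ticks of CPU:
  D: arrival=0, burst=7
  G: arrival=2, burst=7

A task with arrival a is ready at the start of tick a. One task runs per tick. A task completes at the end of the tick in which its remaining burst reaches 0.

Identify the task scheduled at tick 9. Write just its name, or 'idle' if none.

t=0: L0/L1/L2 = D/-/- → run D
t=1: L0/L1/L2 = D/-/- → run D
t=2: L0/L1/L2 = DG/-/- → run D
t=3: L0/L1/L2 = G/D/- → run G
t=4: L0/L1/L2 = G/D/- → run G
t=5: L0/L1/L2 = G/D/- → run G
t=6: L0/L1/L2 = -/DG/- → run D
t=7: L0/L1/L2 = -/DG/- → run D
t=8: L0/L1/L2 = -/DG/- → run D
t=9: L0/L1/L2 = -/DG/- → run D
t=10: L0/L1/L2 = -/G/- → run G
t=11: L0/L1/L2 = -/G/- → run G
t=12: L0/L1/L2 = -/G/- → run G
t=13: L0/L1/L2 = -/G/- → run G
t=14: (idle)
t=15: (idle)

running at tick 9 = D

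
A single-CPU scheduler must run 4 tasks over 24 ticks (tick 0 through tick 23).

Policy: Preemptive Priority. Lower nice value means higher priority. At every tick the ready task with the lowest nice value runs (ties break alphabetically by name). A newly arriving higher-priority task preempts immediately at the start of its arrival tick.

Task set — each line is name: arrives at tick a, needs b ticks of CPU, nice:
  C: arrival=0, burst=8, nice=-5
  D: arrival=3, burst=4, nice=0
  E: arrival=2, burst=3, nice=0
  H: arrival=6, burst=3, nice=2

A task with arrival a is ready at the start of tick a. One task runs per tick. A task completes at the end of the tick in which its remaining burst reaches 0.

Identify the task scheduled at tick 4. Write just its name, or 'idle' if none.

t=0: ready={C} → run C
t=1: ready={C} → run C
t=2: ready={C,E} → run C
t=3: ready={C,D,E} → run C
t=4: ready={C,D,E} → run C
t=5: ready={C,D,E} → run C
t=6: ready={C,D,E,H} → run C
t=7: ready={C,D,E,H} → run C
t=8: ready={D,E,H} → run D
t=9: ready={D,E,H} → run D
t=10: ready={D,E,H} → run D
t=11: ready={D,E,H} → run D
t=12: ready={E,H} → run E
t=13: ready={E,H} → run E
t=14: ready={E,H} → run E
t=15: ready={H} → run H
t=16: ready={H} → run H
t=17: ready={H} → run H
t=18: (idle)
t=19: (idle)
t=20: (idle)
t=21: (idle)
t=22: (idle)
t=23: (idle)

running at tick 4 = C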